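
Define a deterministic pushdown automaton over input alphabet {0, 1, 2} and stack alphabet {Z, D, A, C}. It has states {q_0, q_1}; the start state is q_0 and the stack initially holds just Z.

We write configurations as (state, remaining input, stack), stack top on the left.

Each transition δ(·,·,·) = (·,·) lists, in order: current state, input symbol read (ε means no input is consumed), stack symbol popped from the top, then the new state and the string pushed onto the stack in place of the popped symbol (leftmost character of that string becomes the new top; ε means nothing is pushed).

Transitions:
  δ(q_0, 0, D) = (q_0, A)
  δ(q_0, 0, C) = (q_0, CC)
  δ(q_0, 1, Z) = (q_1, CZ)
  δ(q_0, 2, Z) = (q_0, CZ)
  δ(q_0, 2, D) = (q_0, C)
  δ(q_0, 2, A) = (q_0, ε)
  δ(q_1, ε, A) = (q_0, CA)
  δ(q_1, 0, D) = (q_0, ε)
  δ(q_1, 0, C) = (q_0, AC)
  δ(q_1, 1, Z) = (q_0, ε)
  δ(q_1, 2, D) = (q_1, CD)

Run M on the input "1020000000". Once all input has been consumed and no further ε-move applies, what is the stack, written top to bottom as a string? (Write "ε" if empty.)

CCCCCCCCZ

(q_0, 1020000000, Z)
  read 1, top Z: go to q_1, push CZ → (q_1, 020000000, CZ)
  read 0, top C: go to q_0, push AC → (q_0, 20000000, ACZ)
  read 2, top A: go to q_0, push ε → (q_0, 0000000, CZ)
  read 0, top C: go to q_0, push CC → (q_0, 000000, CCZ)
  read 0, top C: go to q_0, push CC → (q_0, 00000, CCCZ)
  read 0, top C: go to q_0, push CC → (q_0, 0000, CCCCZ)
  read 0, top C: go to q_0, push CC → (q_0, 000, CCCCCZ)
  read 0, top C: go to q_0, push CC → (q_0, 00, CCCCCCZ)
  read 0, top C: go to q_0, push CC → (q_0, 0, CCCCCCCZ)
  read 0, top C: go to q_0, push CC → (q_0, ε, CCCCCCCCZ)
All input consumed in state q_0 with stack CCCCCCCCZ.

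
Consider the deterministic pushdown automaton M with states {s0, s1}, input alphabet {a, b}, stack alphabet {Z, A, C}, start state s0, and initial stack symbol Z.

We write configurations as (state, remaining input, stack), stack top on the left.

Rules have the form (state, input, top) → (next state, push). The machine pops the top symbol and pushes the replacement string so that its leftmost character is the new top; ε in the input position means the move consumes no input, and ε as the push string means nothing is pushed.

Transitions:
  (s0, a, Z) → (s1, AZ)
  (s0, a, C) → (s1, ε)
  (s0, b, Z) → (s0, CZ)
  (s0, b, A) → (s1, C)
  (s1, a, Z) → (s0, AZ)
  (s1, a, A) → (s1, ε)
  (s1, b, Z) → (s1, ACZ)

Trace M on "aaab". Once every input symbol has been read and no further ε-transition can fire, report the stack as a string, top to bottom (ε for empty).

(s0, aaab, Z) ⊢ (s1, aab, AZ) ⊢ (s1, ab, Z) ⊢ (s0, b, AZ) ⊢ (s1, ε, CZ)
All input consumed in state s1 with stack CZ.

CZ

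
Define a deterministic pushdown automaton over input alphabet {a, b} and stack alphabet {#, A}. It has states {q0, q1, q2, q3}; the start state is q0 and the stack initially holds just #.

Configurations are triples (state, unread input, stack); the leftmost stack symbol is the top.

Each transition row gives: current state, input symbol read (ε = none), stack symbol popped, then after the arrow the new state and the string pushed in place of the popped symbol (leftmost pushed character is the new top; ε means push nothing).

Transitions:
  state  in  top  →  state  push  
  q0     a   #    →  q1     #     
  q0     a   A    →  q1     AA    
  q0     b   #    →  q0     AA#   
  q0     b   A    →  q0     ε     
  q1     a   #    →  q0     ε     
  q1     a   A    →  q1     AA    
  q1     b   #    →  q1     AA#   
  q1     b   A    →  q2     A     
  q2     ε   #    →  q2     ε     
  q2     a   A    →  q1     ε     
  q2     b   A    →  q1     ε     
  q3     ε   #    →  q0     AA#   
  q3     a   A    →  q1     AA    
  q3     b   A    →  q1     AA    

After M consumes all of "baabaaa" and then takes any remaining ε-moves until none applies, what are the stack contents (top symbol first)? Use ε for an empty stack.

AAAAA#

(q0, baabaaa, #) ⊢ (q0, aabaaa, AA#) ⊢ (q1, abaaa, AAA#) ⊢ (q1, baaa, AAAA#) ⊢ (q2, aaa, AAAA#) ⊢ (q1, aa, AAA#) ⊢ (q1, a, AAAA#) ⊢ (q1, ε, AAAAA#)
All input consumed in state q1 with stack AAAAA#.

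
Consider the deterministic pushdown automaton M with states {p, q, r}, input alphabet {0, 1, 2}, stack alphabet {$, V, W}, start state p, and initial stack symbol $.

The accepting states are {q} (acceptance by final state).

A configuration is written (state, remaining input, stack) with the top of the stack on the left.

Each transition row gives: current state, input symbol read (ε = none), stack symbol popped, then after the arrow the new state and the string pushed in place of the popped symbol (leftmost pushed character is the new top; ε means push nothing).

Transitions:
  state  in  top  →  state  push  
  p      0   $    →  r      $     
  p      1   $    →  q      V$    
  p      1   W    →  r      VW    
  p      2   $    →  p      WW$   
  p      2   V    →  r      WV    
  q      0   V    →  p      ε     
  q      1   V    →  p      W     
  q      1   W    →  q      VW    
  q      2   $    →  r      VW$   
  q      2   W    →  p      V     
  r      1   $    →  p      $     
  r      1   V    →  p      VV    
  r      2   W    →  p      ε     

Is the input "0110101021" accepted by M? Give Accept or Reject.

Reject

(p, 0110101021, $) ⊢ (r, 110101021, $) ⊢ (p, 10101021, $) ⊢ (q, 0101021, V$) ⊢ (p, 101021, $) ⊢ (q, 01021, V$) ⊢ (p, 1021, $) ⊢ (q, 021, V$) ⊢ (p, 21, $) ⊢ (p, 1, WW$) ⊢ (r, ε, VWW$)
All input consumed; state r ∉ F and no further ε-move applies.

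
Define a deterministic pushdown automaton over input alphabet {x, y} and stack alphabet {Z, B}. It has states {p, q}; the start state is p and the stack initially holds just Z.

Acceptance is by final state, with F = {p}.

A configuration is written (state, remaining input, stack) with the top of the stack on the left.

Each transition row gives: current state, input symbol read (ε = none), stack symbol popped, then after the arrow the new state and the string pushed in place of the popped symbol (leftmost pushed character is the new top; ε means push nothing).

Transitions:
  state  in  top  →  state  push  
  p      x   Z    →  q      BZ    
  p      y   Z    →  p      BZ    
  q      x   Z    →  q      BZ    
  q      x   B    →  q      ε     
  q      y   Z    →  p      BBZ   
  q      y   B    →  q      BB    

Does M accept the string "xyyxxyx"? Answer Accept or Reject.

(p, xyyxxyx, Z) ⊢ (q, yyxxyx, BZ) ⊢ (q, yxxyx, BBZ) ⊢ (q, xxyx, BBBZ) ⊢ (q, xyx, BBZ) ⊢ (q, yx, BZ) ⊢ (q, x, BBZ) ⊢ (q, ε, BZ)
All input consumed; state q ∉ F and no further ε-move applies.

Reject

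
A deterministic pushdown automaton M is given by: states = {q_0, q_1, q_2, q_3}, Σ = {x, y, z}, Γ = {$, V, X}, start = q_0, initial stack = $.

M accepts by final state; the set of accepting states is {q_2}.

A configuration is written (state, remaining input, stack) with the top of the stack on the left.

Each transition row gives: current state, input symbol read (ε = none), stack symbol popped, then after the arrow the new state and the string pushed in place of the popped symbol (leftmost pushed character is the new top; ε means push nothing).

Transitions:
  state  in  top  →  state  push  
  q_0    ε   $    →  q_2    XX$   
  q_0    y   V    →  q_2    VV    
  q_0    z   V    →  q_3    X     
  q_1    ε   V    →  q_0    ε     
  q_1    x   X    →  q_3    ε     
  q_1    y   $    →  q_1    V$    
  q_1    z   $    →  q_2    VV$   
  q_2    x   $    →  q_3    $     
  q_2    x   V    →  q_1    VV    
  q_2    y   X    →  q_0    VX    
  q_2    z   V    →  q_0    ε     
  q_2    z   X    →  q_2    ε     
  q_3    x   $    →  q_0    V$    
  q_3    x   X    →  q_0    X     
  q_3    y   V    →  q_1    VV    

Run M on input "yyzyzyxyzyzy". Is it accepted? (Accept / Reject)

Accept

(q_0, yyzyzyxyzyzy, $)
  ε-move, top $: go to q_2, push XX$ → (q_2, yyzyzyxyzyzy, XX$)
  read y, top X: go to q_0, push VX → (q_0, yzyzyxyzyzy, VXX$)
  read y, top V: go to q_2, push VV → (q_2, zyzyxyzyzy, VVXX$)
  read z, top V: go to q_0, push ε → (q_0, yzyxyzyzy, VXX$)
  read y, top V: go to q_2, push VV → (q_2, zyxyzyzy, VVXX$)
  read z, top V: go to q_0, push ε → (q_0, yxyzyzy, VXX$)
  read y, top V: go to q_2, push VV → (q_2, xyzyzy, VVXX$)
  read x, top V: go to q_1, push VV → (q_1, yzyzy, VVVXX$)
  ε-move, top V: go to q_0, push ε → (q_0, yzyzy, VVXX$)
  read y, top V: go to q_2, push VV → (q_2, zyzy, VVVXX$)
  read z, top V: go to q_0, push ε → (q_0, yzy, VVXX$)
  read y, top V: go to q_2, push VV → (q_2, zy, VVVXX$)
  read z, top V: go to q_0, push ε → (q_0, y, VVXX$)
  read y, top V: go to q_2, push VV → (q_2, ε, VVVXX$)
All input consumed; state q_2 ∈ F.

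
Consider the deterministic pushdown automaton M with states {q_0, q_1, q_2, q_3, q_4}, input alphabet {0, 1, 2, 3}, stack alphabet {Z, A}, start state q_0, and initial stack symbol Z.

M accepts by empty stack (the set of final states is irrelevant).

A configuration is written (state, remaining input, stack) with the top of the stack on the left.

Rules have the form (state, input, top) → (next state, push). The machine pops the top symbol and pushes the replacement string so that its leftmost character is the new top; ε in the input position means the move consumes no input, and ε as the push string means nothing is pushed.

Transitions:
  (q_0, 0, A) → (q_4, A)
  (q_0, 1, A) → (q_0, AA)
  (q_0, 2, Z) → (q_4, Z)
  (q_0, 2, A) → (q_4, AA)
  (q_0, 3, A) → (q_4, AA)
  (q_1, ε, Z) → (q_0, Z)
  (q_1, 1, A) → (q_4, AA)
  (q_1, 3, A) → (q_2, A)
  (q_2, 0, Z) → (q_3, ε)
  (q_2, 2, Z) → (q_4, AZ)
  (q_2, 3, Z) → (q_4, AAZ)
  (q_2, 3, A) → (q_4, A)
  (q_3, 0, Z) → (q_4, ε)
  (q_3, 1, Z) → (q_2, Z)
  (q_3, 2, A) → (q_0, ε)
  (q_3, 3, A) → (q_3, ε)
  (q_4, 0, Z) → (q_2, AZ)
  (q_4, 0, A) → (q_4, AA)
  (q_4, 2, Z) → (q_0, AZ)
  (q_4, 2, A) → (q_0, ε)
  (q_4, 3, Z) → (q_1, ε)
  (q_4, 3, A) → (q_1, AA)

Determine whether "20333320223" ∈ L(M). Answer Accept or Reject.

(q_0, 20333320223, Z)
  read 2, top Z: go to q_4, push Z → (q_4, 0333320223, Z)
  read 0, top Z: go to q_2, push AZ → (q_2, 333320223, AZ)
  read 3, top A: go to q_4, push A → (q_4, 33320223, AZ)
  read 3, top A: go to q_1, push AA → (q_1, 3320223, AAZ)
  read 3, top A: go to q_2, push A → (q_2, 320223, AAZ)
  read 3, top A: go to q_4, push A → (q_4, 20223, AAZ)
  read 2, top A: go to q_0, push ε → (q_0, 0223, AZ)
  read 0, top A: go to q_4, push A → (q_4, 223, AZ)
  read 2, top A: go to q_0, push ε → (q_0, 23, Z)
  read 2, top Z: go to q_4, push Z → (q_4, 3, Z)
  read 3, top Z: go to q_1, push ε → (q_1, ε, ε)
All input consumed and the stack is empty.

Accept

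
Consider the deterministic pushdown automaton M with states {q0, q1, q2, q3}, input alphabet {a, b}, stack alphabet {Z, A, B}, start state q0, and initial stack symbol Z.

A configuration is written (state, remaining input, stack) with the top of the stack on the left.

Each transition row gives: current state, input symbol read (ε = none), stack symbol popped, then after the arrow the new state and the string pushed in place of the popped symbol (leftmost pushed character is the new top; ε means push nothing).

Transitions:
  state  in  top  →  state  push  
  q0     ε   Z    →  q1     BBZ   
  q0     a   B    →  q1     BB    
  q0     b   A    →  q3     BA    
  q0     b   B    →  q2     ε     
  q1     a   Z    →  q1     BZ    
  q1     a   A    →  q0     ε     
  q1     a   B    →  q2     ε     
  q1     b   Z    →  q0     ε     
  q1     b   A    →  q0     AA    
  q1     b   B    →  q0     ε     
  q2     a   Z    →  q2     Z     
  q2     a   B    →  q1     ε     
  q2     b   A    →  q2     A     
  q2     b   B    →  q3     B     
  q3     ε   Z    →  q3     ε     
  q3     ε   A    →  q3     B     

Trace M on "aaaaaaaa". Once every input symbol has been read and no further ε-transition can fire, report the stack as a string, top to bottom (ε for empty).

(q0, aaaaaaaa, Z)
  ε-move, top Z: go to q1, push BBZ → (q1, aaaaaaaa, BBZ)
  read a, top B: go to q2, push ε → (q2, aaaaaaa, BZ)
  read a, top B: go to q1, push ε → (q1, aaaaaa, Z)
  read a, top Z: go to q1, push BZ → (q1, aaaaa, BZ)
  read a, top B: go to q2, push ε → (q2, aaaa, Z)
  read a, top Z: go to q2, push Z → (q2, aaa, Z)
  read a, top Z: go to q2, push Z → (q2, aa, Z)
  read a, top Z: go to q2, push Z → (q2, a, Z)
  read a, top Z: go to q2, push Z → (q2, ε, Z)
All input consumed in state q2 with stack Z.

Z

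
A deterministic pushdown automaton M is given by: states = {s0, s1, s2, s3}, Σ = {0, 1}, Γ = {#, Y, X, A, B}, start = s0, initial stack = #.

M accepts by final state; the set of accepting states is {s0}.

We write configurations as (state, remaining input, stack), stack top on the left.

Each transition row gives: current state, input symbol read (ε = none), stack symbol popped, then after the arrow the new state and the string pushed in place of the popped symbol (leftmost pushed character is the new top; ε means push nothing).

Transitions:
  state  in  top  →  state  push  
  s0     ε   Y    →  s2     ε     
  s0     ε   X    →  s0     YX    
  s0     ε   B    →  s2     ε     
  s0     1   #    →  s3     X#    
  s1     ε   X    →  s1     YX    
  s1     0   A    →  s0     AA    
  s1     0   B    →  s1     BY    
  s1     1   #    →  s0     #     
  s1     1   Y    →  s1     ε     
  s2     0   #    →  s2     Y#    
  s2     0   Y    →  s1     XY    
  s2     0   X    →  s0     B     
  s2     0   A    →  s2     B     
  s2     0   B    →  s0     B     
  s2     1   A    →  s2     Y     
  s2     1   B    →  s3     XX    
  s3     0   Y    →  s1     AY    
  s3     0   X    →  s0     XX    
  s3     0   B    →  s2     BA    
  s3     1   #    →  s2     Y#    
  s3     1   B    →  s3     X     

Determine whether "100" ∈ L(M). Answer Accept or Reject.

Accept

(s0, 100, #) ⊢ (s3, 00, X#) ⊢ (s0, 0, XX#) ⊢ (s0, 0, YXX#) ⊢ (s2, 0, XX#) ⊢ (s0, ε, BX#)
All input consumed; state s0 ∈ F.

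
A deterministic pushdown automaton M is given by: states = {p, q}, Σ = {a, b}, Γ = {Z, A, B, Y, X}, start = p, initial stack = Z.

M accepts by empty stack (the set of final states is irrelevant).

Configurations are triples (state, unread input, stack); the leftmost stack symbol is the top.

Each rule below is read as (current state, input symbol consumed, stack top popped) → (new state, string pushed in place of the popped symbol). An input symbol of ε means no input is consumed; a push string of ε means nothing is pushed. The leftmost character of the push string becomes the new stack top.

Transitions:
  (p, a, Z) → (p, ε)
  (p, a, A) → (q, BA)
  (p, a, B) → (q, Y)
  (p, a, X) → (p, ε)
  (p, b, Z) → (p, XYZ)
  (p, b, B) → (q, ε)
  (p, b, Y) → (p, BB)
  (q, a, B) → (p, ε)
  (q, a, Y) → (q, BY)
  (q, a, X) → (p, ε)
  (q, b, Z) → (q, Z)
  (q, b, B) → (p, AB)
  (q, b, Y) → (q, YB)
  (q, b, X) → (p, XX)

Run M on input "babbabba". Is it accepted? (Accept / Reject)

Reject

(p, babbabba, Z) ⊢ (p, abbabba, XYZ) ⊢ (p, bbabba, YZ) ⊢ (p, babba, BBZ) ⊢ (q, abba, BZ) ⊢ (p, bba, Z) ⊢ (p, ba, XYZ)
No transition applies at (p, ba, XYZ); input not fully consumed.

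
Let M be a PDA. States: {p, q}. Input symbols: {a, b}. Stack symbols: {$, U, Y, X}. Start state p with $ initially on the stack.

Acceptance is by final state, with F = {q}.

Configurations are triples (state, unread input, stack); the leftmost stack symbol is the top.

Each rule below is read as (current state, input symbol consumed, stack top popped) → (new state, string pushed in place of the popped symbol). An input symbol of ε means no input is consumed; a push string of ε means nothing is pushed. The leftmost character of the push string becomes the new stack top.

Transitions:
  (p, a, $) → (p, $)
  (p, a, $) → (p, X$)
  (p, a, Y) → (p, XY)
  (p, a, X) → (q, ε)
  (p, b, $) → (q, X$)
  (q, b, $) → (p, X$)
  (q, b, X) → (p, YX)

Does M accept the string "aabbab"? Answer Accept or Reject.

Reject

No computation consumes all input and reaches a final state.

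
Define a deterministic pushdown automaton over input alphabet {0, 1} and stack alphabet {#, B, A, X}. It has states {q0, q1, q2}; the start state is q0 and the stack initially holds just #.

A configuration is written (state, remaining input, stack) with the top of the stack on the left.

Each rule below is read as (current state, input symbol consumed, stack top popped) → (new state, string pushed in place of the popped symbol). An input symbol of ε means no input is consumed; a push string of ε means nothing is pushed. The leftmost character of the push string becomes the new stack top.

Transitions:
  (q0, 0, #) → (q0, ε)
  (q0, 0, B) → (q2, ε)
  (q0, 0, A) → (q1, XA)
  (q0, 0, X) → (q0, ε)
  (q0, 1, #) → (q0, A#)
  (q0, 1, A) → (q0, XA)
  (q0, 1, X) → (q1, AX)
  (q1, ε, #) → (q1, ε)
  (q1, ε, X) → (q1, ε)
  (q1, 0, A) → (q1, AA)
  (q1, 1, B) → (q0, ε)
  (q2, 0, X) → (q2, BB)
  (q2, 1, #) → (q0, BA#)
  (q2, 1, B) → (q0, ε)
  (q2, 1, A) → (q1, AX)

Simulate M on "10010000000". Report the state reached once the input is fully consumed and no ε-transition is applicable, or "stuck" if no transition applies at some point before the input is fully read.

(q0, 10010000000, #)
  read 1, top #: go to q0, push A# → (q0, 0010000000, A#)
  read 0, top A: go to q1, push XA → (q1, 010000000, XA#)
  ε-move, top X: go to q1, push ε → (q1, 010000000, A#)
  read 0, top A: go to q1, push AA → (q1, 10000000, AA#)
No transition for (q1, 1, top A); M blocks with input 10000000 remaining.

stuck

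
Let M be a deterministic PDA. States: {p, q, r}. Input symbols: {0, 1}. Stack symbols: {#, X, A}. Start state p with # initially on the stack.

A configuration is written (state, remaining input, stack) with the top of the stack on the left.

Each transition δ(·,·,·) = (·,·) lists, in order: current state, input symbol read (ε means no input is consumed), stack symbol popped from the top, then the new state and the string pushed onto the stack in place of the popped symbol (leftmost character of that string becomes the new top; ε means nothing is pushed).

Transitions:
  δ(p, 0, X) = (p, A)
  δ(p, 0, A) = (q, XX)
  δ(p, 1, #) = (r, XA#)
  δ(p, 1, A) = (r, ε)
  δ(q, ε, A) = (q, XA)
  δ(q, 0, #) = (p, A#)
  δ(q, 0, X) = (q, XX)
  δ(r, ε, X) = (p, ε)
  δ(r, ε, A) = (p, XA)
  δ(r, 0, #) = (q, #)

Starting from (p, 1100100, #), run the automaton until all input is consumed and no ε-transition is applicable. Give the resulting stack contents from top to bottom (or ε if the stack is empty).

(p, 1100100, #)
  read 1, top #: go to r, push XA# → (r, 100100, XA#)
  ε-move, top X: go to p, push ε → (p, 100100, A#)
  read 1, top A: go to r, push ε → (r, 00100, #)
  read 0, top #: go to q, push # → (q, 0100, #)
  read 0, top #: go to p, push A# → (p, 100, A#)
  read 1, top A: go to r, push ε → (r, 00, #)
  read 0, top #: go to q, push # → (q, 0, #)
  read 0, top #: go to p, push A# → (p, ε, A#)
All input consumed in state p with stack A#.

A#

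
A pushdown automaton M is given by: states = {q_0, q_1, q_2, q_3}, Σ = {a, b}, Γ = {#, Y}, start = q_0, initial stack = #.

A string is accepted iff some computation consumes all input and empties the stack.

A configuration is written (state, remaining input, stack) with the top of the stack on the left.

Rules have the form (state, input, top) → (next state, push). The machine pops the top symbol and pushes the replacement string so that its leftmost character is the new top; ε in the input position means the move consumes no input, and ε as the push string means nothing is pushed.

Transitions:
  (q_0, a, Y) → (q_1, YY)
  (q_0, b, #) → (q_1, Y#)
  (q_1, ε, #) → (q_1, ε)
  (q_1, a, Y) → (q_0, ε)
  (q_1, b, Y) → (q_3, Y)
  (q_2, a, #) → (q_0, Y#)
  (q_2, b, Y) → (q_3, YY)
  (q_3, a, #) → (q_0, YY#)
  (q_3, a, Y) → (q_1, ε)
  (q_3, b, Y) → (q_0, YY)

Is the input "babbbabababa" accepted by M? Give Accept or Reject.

One accepting computation: (q_0, babbbabababa, #) ⊢ (q_1, abbbabababa, Y#) ⊢ (q_0, bbbabababa, #) ⊢ (q_1, bbabababa, Y#) ⊢ (q_3, babababa, Y#) ⊢ (q_0, abababa, YY#) ⊢ (q_1, bababa, YYY#) ⊢ (q_3, ababa, YYY#) ⊢ (q_1, baba, YY#) ⊢ (q_3, aba, YY#) ⊢ (q_1, ba, Y#) ⊢ (q_3, a, Y#) ⊢ (q_1, ε, #) ⊢ (q_1, ε, ε)
All input consumed and the stack is empty.

Accept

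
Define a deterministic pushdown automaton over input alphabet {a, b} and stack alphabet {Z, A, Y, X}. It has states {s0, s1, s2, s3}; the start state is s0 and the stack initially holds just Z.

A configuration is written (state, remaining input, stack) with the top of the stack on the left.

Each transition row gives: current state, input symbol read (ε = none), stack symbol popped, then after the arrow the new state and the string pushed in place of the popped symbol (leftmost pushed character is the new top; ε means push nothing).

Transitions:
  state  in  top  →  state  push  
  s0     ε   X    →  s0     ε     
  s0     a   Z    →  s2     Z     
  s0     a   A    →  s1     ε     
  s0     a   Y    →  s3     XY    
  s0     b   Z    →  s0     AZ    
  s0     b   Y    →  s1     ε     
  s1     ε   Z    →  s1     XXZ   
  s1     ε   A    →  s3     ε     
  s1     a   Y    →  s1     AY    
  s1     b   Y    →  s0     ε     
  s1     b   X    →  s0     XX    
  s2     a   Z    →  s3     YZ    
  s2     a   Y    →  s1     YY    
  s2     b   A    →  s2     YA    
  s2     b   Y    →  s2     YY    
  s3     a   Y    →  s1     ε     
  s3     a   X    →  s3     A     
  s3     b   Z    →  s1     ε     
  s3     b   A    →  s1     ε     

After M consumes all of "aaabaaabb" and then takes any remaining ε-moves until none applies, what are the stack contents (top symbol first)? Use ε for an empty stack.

AZ

(s0, aaabaaabb, Z)
  read a, top Z: go to s2, push Z → (s2, aabaaabb, Z)
  read a, top Z: go to s3, push YZ → (s3, abaaabb, YZ)
  read a, top Y: go to s1, push ε → (s1, baaabb, Z)
  ε-move, top Z: go to s1, push XXZ → (s1, baaabb, XXZ)
  read b, top X: go to s0, push XX → (s0, aaabb, XXXZ)
  ε-move, top X: go to s0, push ε → (s0, aaabb, XXZ)
  ε-move, top X: go to s0, push ε → (s0, aaabb, XZ)
  ε-move, top X: go to s0, push ε → (s0, aaabb, Z)
  read a, top Z: go to s2, push Z → (s2, aabb, Z)
  read a, top Z: go to s3, push YZ → (s3, abb, YZ)
  read a, top Y: go to s1, push ε → (s1, bb, Z)
  ε-move, top Z: go to s1, push XXZ → (s1, bb, XXZ)
  read b, top X: go to s0, push XX → (s0, b, XXXZ)
  ε-move, top X: go to s0, push ε → (s0, b, XXZ)
  ε-move, top X: go to s0, push ε → (s0, b, XZ)
  ε-move, top X: go to s0, push ε → (s0, b, Z)
  read b, top Z: go to s0, push AZ → (s0, ε, AZ)
All input consumed in state s0 with stack AZ.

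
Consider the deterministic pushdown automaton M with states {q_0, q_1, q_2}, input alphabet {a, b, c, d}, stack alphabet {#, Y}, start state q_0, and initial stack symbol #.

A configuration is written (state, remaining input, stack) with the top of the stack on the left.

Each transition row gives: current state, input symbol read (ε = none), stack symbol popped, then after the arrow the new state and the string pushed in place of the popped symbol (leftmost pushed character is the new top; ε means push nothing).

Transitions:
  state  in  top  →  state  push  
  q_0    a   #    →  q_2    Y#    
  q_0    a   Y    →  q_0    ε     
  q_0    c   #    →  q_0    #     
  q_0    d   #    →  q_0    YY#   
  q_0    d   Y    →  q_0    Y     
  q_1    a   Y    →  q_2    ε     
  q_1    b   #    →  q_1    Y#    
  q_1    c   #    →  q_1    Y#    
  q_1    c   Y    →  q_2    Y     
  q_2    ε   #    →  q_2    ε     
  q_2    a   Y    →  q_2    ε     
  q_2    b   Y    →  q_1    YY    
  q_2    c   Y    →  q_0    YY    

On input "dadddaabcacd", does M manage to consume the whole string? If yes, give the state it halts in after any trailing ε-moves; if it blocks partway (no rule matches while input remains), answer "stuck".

q_0

(q_0, dadddaabcacd, #)
  read d, top #: go to q_0, push YY# → (q_0, adddaabcacd, YY#)
  read a, top Y: go to q_0, push ε → (q_0, dddaabcacd, Y#)
  read d, top Y: go to q_0, push Y → (q_0, ddaabcacd, Y#)
  read d, top Y: go to q_0, push Y → (q_0, daabcacd, Y#)
  read d, top Y: go to q_0, push Y → (q_0, aabcacd, Y#)
  read a, top Y: go to q_0, push ε → (q_0, abcacd, #)
  read a, top #: go to q_2, push Y# → (q_2, bcacd, Y#)
  read b, top Y: go to q_1, push YY → (q_1, cacd, YY#)
  read c, top Y: go to q_2, push Y → (q_2, acd, YY#)
  read a, top Y: go to q_2, push ε → (q_2, cd, Y#)
  read c, top Y: go to q_0, push YY → (q_0, d, YY#)
  read d, top Y: go to q_0, push Y → (q_0, ε, YY#)
All input consumed; M is in state q_0.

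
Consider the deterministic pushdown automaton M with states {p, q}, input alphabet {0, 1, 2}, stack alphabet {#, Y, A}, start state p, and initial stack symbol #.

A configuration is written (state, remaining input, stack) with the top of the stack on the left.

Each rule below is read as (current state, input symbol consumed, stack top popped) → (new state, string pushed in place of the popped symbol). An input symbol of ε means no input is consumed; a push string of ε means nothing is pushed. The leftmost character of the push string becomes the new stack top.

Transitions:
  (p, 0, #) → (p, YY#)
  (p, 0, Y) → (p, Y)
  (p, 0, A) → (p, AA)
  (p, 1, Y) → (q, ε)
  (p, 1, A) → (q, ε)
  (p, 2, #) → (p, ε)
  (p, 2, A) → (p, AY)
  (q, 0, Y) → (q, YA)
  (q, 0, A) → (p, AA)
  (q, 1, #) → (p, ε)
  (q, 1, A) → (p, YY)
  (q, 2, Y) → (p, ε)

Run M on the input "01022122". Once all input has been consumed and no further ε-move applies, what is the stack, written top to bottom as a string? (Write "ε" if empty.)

ε

(p, 01022122, #) ⊢ (p, 1022122, YY#) ⊢ (q, 022122, Y#) ⊢ (q, 22122, YA#) ⊢ (p, 2122, A#) ⊢ (p, 122, AY#) ⊢ (q, 22, Y#) ⊢ (p, 2, #) ⊢ (p, ε, ε)
All input consumed in state p with stack ε.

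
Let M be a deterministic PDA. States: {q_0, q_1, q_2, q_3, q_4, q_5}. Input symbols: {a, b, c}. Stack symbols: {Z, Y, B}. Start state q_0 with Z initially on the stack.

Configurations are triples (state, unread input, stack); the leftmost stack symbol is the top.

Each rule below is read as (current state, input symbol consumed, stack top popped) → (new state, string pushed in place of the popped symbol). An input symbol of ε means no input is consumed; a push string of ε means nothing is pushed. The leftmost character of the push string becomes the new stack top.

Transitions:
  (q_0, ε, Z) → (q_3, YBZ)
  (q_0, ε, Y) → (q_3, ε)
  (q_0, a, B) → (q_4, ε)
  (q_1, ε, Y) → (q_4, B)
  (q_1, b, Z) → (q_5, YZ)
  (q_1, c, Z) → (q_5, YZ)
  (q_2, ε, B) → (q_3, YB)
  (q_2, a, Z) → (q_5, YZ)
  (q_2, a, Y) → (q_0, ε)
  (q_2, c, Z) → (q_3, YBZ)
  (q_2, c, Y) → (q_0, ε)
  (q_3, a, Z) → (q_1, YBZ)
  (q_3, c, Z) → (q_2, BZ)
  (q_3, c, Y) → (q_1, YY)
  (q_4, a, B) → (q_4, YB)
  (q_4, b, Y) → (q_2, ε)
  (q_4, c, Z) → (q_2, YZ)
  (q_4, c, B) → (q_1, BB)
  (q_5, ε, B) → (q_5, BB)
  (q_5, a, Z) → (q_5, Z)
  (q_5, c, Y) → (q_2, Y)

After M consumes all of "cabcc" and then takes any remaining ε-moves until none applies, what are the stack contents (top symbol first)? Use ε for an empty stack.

BBYBYBZ

(q_0, cabcc, Z) ⊢ (q_3, cabcc, YBZ) ⊢ (q_1, abcc, YYBZ) ⊢ (q_4, abcc, BYBZ) ⊢ (q_4, bcc, YBYBZ) ⊢ (q_2, cc, BYBZ) ⊢ (q_3, cc, YBYBZ) ⊢ (q_1, c, YYBYBZ) ⊢ (q_4, c, BYBYBZ) ⊢ (q_1, ε, BBYBYBZ)
All input consumed in state q_1 with stack BBYBYBZ.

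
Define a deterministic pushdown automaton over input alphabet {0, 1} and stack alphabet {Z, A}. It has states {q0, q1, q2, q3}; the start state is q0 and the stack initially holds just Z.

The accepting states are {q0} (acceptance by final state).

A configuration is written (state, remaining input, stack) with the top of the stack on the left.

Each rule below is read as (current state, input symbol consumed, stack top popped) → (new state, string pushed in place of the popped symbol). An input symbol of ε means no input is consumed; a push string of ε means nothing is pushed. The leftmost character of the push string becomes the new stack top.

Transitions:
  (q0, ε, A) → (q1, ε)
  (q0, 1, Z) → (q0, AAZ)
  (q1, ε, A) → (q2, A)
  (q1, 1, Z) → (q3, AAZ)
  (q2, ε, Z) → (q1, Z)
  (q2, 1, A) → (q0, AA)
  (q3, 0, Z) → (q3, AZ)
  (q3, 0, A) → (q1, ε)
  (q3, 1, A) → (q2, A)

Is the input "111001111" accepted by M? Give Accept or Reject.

Reject

(q0, 111001111, Z)
  read 1, top Z: go to q0, push AAZ → (q0, 11001111, AAZ)
  ε-move, top A: go to q1, push ε → (q1, 11001111, AZ)
  ε-move, top A: go to q2, push A → (q2, 11001111, AZ)
  read 1, top A: go to q0, push AA → (q0, 1001111, AAZ)
  ε-move, top A: go to q1, push ε → (q1, 1001111, AZ)
  ε-move, top A: go to q2, push A → (q2, 1001111, AZ)
  read 1, top A: go to q0, push AA → (q0, 001111, AAZ)
  ε-move, top A: go to q1, push ε → (q1, 001111, AZ)
  ε-move, top A: go to q2, push A → (q2, 001111, AZ)
No transition applies at (q2, 001111, AZ); input not fully consumed.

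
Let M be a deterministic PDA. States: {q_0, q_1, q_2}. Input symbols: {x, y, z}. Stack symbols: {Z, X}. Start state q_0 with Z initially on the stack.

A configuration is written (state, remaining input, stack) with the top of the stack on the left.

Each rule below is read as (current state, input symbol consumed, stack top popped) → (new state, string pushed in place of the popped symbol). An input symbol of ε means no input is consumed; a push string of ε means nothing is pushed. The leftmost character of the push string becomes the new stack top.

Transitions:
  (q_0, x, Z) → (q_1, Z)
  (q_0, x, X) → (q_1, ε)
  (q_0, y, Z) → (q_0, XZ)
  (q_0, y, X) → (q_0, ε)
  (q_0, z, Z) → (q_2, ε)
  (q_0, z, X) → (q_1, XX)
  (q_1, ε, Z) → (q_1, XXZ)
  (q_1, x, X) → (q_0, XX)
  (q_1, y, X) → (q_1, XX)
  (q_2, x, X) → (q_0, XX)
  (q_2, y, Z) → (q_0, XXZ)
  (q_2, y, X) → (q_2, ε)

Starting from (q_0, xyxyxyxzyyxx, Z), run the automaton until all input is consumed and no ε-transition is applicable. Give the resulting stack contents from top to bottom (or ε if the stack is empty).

XXXXXXXZ

(q_0, xyxyxyxzyyxx, Z)
  read x, top Z: go to q_1, push Z → (q_1, yxyxyxzyyxx, Z)
  ε-move, top Z: go to q_1, push XXZ → (q_1, yxyxyxzyyxx, XXZ)
  read y, top X: go to q_1, push XX → (q_1, xyxyxzyyxx, XXXZ)
  read x, top X: go to q_0, push XX → (q_0, yxyxzyyxx, XXXXZ)
  read y, top X: go to q_0, push ε → (q_0, xyxzyyxx, XXXZ)
  read x, top X: go to q_1, push ε → (q_1, yxzyyxx, XXZ)
  read y, top X: go to q_1, push XX → (q_1, xzyyxx, XXXZ)
  read x, top X: go to q_0, push XX → (q_0, zyyxx, XXXXZ)
  read z, top X: go to q_1, push XX → (q_1, yyxx, XXXXXZ)
  read y, top X: go to q_1, push XX → (q_1, yxx, XXXXXXZ)
  read y, top X: go to q_1, push XX → (q_1, xx, XXXXXXXZ)
  read x, top X: go to q_0, push XX → (q_0, x, XXXXXXXXZ)
  read x, top X: go to q_1, push ε → (q_1, ε, XXXXXXXZ)
All input consumed in state q_1 with stack XXXXXXXZ.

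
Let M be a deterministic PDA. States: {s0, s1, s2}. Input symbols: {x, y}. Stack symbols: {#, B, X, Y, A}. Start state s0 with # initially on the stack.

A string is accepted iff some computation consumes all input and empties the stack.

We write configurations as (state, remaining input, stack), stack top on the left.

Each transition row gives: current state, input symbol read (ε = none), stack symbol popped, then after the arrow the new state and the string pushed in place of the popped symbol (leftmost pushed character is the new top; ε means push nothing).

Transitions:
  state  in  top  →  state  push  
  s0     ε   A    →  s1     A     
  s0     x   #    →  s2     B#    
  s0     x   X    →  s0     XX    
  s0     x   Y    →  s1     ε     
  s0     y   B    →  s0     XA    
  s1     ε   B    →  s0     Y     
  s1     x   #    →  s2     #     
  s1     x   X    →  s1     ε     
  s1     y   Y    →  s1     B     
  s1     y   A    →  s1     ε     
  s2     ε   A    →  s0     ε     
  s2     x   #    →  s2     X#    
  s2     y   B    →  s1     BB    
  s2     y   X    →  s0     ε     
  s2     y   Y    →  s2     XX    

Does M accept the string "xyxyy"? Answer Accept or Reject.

(s0, xyxyy, #)
  read x, top #: go to s2, push B# → (s2, yxyy, B#)
  read y, top B: go to s1, push BB → (s1, xyy, BB#)
  ε-move, top B: go to s0, push Y → (s0, xyy, YB#)
  read x, top Y: go to s1, push ε → (s1, yy, B#)
  ε-move, top B: go to s0, push Y → (s0, yy, Y#)
No transition applies at (s0, yy, Y#); input not fully consumed.

Reject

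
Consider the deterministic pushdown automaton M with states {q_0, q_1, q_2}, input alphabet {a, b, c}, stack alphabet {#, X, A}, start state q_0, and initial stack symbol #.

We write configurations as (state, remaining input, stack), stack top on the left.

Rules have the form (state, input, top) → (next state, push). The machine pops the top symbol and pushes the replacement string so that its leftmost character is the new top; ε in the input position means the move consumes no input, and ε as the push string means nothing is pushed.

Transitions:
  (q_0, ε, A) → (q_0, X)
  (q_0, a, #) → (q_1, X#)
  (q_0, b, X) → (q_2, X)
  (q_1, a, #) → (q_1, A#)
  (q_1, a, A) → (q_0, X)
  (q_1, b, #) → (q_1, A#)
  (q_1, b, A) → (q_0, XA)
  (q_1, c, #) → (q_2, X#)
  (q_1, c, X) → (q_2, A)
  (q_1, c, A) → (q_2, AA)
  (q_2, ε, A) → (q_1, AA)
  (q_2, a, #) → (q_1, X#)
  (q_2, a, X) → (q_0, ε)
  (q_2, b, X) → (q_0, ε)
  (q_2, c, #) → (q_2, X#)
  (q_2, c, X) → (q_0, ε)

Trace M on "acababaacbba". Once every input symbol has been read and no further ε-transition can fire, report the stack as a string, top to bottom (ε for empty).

XA#

(q_0, acababaacbba, #)
  read a, top #: go to q_1, push X# → (q_1, cababaacbba, X#)
  read c, top X: go to q_2, push A → (q_2, ababaacbba, A#)
  ε-move, top A: go to q_1, push AA → (q_1, ababaacbba, AA#)
  read a, top A: go to q_0, push X → (q_0, babaacbba, XA#)
  read b, top X: go to q_2, push X → (q_2, abaacbba, XA#)
  read a, top X: go to q_0, push ε → (q_0, baacbba, A#)
  ε-move, top A: go to q_0, push X → (q_0, baacbba, X#)
  read b, top X: go to q_2, push X → (q_2, aacbba, X#)
  read a, top X: go to q_0, push ε → (q_0, acbba, #)
  read a, top #: go to q_1, push X# → (q_1, cbba, X#)
  read c, top X: go to q_2, push A → (q_2, bba, A#)
  ε-move, top A: go to q_1, push AA → (q_1, bba, AA#)
  read b, top A: go to q_0, push XA → (q_0, ba, XAA#)
  read b, top X: go to q_2, push X → (q_2, a, XAA#)
  read a, top X: go to q_0, push ε → (q_0, ε, AA#)
  ε-move, top A: go to q_0, push X → (q_0, ε, XA#)
All input consumed in state q_0 with stack XA#.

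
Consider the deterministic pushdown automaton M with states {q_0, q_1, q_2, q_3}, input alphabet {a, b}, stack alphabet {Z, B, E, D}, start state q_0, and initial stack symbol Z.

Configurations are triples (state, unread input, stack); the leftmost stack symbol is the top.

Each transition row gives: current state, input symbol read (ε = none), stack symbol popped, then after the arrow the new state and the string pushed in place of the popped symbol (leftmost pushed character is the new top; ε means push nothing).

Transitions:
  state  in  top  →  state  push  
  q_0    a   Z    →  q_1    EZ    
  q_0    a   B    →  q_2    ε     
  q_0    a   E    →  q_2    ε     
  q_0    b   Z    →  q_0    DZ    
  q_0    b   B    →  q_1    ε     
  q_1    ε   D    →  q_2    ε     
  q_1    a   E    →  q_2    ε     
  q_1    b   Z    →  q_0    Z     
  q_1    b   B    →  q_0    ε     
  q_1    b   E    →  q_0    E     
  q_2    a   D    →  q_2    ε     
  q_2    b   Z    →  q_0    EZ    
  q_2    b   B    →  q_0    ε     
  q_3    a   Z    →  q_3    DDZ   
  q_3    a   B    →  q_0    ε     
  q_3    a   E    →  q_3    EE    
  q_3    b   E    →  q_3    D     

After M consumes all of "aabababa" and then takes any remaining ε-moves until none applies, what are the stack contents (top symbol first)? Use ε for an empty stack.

(q_0, aabababa, Z) ⊢ (q_1, abababa, EZ) ⊢ (q_2, bababa, Z) ⊢ (q_0, ababa, EZ) ⊢ (q_2, baba, Z) ⊢ (q_0, aba, EZ) ⊢ (q_2, ba, Z) ⊢ (q_0, a, EZ) ⊢ (q_2, ε, Z)
All input consumed in state q_2 with stack Z.

Z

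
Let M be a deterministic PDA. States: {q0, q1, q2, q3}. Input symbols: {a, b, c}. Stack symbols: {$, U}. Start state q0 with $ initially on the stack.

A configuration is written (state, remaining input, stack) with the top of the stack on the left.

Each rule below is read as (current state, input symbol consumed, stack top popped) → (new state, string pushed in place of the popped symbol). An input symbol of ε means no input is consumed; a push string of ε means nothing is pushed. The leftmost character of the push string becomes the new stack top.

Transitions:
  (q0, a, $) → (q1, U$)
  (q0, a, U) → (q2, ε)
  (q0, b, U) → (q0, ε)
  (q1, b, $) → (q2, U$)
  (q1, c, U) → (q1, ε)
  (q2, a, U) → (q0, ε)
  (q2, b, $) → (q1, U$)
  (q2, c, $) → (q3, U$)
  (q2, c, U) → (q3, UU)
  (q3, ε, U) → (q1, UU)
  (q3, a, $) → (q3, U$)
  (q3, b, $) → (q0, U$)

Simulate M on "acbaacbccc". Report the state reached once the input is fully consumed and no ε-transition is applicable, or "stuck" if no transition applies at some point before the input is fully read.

(q0, acbaacbccc, $) ⊢ (q1, cbaacbccc, U$) ⊢ (q1, baacbccc, $) ⊢ (q2, aacbccc, U$) ⊢ (q0, acbccc, $) ⊢ (q1, cbccc, U$) ⊢ (q1, bccc, $) ⊢ (q2, ccc, U$) ⊢ (q3, cc, UU$) ⊢ (q1, cc, UUU$) ⊢ (q1, c, UU$) ⊢ (q1, ε, U$)
All input consumed; M is in state q1.

q1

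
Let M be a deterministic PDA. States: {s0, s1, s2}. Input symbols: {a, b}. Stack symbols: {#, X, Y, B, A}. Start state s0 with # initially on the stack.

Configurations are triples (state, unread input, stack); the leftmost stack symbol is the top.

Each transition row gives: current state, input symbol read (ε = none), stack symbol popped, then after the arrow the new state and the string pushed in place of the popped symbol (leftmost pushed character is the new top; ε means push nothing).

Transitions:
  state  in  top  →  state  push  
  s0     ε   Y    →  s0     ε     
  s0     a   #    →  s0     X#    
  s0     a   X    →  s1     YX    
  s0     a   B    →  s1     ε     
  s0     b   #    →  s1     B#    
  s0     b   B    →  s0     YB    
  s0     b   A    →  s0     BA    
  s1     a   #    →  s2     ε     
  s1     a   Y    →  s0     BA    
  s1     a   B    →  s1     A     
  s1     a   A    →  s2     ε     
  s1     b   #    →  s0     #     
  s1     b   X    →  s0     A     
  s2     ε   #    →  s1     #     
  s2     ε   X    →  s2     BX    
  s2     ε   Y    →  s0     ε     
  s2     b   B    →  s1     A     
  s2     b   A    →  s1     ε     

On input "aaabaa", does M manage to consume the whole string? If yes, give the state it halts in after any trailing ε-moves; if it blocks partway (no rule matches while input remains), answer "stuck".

s2

(s0, aaabaa, #) ⊢ (s0, aabaa, X#) ⊢ (s1, abaa, YX#) ⊢ (s0, baa, BAX#) ⊢ (s0, aa, YBAX#) ⊢ (s0, aa, BAX#) ⊢ (s1, a, AX#) ⊢ (s2, ε, X#) ⊢ (s2, ε, BX#)
All input consumed; M is in state s2.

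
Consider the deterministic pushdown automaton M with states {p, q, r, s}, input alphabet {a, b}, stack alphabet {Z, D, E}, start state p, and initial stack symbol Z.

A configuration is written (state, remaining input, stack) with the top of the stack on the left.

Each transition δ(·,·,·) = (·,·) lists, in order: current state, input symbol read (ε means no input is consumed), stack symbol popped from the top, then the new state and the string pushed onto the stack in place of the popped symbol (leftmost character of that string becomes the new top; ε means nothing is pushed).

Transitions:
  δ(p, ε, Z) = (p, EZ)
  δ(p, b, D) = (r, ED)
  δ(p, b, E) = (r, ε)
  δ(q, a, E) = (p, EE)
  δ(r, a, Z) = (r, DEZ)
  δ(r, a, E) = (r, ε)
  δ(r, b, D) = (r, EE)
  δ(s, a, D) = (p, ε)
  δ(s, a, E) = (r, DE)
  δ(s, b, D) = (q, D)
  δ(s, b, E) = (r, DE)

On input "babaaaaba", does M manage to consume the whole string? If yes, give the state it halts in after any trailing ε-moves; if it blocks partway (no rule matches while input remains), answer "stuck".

r

(p, babaaaaba, Z)
  ε-move, top Z: go to p, push EZ → (p, babaaaaba, EZ)
  read b, top E: go to r, push ε → (r, abaaaaba, Z)
  read a, top Z: go to r, push DEZ → (r, baaaaba, DEZ)
  read b, top D: go to r, push EE → (r, aaaaba, EEEZ)
  read a, top E: go to r, push ε → (r, aaaba, EEZ)
  read a, top E: go to r, push ε → (r, aaba, EZ)
  read a, top E: go to r, push ε → (r, aba, Z)
  read a, top Z: go to r, push DEZ → (r, ba, DEZ)
  read b, top D: go to r, push EE → (r, a, EEEZ)
  read a, top E: go to r, push ε → (r, ε, EEZ)
All input consumed; M is in state r.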